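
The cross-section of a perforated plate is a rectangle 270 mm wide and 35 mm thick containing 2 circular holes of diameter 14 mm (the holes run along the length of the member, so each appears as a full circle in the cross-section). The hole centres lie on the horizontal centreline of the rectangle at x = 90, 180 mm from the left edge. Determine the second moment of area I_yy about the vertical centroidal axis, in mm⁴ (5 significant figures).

I_yy ≈ 5.6782 × 10⁷ mm⁴

Treat the section as a set of non-overlapping primitives; coordinates are from the bounding-box lower-left.
Plate: 270 × 35, A = 9 450 mm², x = 135 mm, Ī = 57 408 750 mm⁴.
Hole 1 (subtracted): ⌀14, A = 153.938 mm², x = 90 mm, Ī = 1885.741 mm⁴.
Hole 2 (subtracted): ⌀14, A = 153.938 mm², x = 180 mm, Ī = 1885.741 mm⁴.
By symmetry the centroid is at mid-width, x̄ = 135 mm.
Transfer each piece to the vertical centroidal axis using Ī + A·d² with d = x − 135:
  plate: d = 0 mm → contributes +57 408 750 mm⁴
  hole 1: d = -45 mm → contributes −313610.3 mm⁴
  hole 2: d = 45 mm → contributes −313610.3 mm⁴
Total I = 56 781 529 mm⁴.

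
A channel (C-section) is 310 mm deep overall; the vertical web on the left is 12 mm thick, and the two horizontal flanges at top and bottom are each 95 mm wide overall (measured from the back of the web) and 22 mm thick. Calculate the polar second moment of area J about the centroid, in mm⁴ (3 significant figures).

J ≈ 1.12 × 10⁸ mm⁴

Treat the section as a set of non-overlapping primitives; coordinates are from the bounding-box lower-left.
Web: 12 × 310, A = 3 720 mm², y = 155 mm, Ī = 29 791 000 mm⁴.
Top flange (beyond web): 83 × 22, A = 1 826 mm², y = 299 mm, Ī = 73 649 mm⁴.
Bottom flange (beyond web): 83 × 22, A = 1 826 mm², y = 11 mm, Ī = 73 649 mm⁴.
By symmetry the centroid is at mid-height, ȳ = 155 mm.
Transfer each piece to the centroidal x-axis using Ī + A·d² with d = y − 155:
  web: d = 0 mm → contributes +29 791 000 mm⁴
  top flange (beyond web): d = 144 mm → contributes +37 937 585 mm⁴
  bottom flange (beyond web): d = -144 mm → contributes +37 937 585 mm⁴
Total I = 105 666 169 mm⁴.
For the y-axis: x̄ = 29.531 mm.
Repeating about the centroidal y-axis gives I_y = 6 299 107 mm⁴.
Polar second moment: J = I_x + I_y = 111 965 277 mm⁴.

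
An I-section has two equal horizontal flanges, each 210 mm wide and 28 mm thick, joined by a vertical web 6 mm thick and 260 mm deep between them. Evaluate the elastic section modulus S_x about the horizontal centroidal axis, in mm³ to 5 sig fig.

S_x ≈ 1.6039 × 10⁶ mm³

Treat the section as a set of non-overlapping primitives; coordinates are from the bounding-box lower-left.
Bottom flange: 210 × 28, A = 5 880 mm², y = 14 mm, Ī = 384 160 mm⁴.
Web: 6 × 260, A = 1 560 mm², y = 158 mm, Ī = 8 788 000 mm⁴.
Top flange: 210 × 28, A = 5 880 mm², y = 302 mm, Ī = 384 160 mm⁴.
By symmetry the centroid is at mid-height, ȳ = 158 mm.
Transfer each piece to the horizontal centroidal axis using Ī + A·d² with d = y − 158:
  bottom flange: d = -144 mm → contributes +122 311 840 mm⁴
  web: d = 0 mm → contributes +8 788 000 mm⁴
  top flange: d = 144 mm → contributes +122 311 840 mm⁴
Total I = 253 411 680 mm⁴.
Extreme fibre distance c = 158 mm; S = I/c = 1 603 871 mm³.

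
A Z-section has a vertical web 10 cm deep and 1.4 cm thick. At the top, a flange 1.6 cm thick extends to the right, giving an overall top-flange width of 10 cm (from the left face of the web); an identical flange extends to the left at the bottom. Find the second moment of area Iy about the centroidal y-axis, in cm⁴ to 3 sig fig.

Break the section into simple shapes (no overlaps), measuring from the bottom-left corner of the bounding box.
Web: 1.4 × 10, A = 14 cm², x = 9.3 cm, Ī = 2.2867 cm⁴.
Top flange (beyond web): 8.6 × 1.6, A = 13.76 cm², x = 14.3 cm, Ī = 84.807 cm⁴.
Bottom flange (beyond web): 8.6 × 1.6, A = 13.76 cm², x = 4.3 cm, Ī = 84.807 cm⁴.
Centroid: x̄ = ΣA·x / ΣA = 9.3 cm.
Transfer each piece to the centroidal y-axis using Ī + A·d² with d = x − 9.3:
  web: d = 0 cm → contributes +2.2867 cm⁴
  top flange (beyond web): d = 5 cm → contributes +428.81 cm⁴
  bottom flange (beyond web): d = -5 cm → contributes +428.81 cm⁴
Total I = 859.9 cm⁴.

Iy ≈ 860 cm⁴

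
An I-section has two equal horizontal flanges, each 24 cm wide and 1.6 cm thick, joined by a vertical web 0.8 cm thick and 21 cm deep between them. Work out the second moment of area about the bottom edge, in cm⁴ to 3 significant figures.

I_base ≈ 2.41 × 10⁴ cm⁴

Treat the section as a set of non-overlapping primitives; coordinates are from the bounding-box lower-left.
Bottom flange: 24 × 1.6, A = 38.4 cm², y = 0.8 cm, Ī = 8.192 cm⁴.
Web: 0.8 × 21, A = 16.8 cm², y = 12.1 cm, Ī = 617.4 cm⁴.
Top flange: 24 × 1.6, A = 38.4 cm², y = 23.4 cm, Ī = 8.192 cm⁴.
Transfer each piece to a horizontal axis along the bottom face using Ī + A·d² with d = y − 0:
  bottom flange: d = 0.8 cm → contributes +32.768 cm⁴
  web: d = 12.1 cm → contributes +3077.1 cm⁴
  top flange: d = 23.4 cm → contributes +21 034 cm⁴
Total I = 24 144 cm⁴.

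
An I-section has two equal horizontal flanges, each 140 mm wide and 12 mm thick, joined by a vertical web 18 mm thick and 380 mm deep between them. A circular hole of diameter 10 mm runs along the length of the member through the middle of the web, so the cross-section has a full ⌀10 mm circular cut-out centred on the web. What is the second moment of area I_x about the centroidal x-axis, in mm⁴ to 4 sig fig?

Break the section into simple shapes (no overlaps), measuring from the bottom-left corner of the bounding box.
Bottom flange: 140 × 12, A = 1 680 mm², y = 6 mm, Ī = 20 160 mm⁴.
Web: 18 × 380, A = 6 840 mm², y = 202 mm, Ī = 82 308 000 mm⁴.
Top flange: 140 × 12, A = 1 680 mm², y = 398 mm, Ī = 20 160 mm⁴.
Hole (subtracted): ⌀10, A = 78.5398 mm², y = 202 mm, Ī = 490.874 mm⁴.
By symmetry the centroid is at mid-height, ȳ = 202 mm.
Transfer each piece to the centroidal x-axis using Ī + A·d² with d = y − 202:
  bottom flange: d = -196 mm → contributes +64 559 040 mm⁴
  web: d = 0 mm → contributes +82 308 000 mm⁴
  top flange: d = 196 mm → contributes +64 559 040 mm⁴
  hole: d = 0 mm → contributes −490.874 mm⁴
Total I = 211 425 589 mm⁴.

I_x ≈ 2.114 × 10⁸ mm⁴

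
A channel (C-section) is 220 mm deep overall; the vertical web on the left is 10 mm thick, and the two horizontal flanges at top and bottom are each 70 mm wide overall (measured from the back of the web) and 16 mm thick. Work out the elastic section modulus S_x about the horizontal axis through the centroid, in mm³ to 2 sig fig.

S_x ≈ 2.6 × 10⁵ mm³

Split into non-overlapping primitives; take the origin at the lower-left of the bounding box.
Web: 10 × 220, A = 2 200 mm², y = 110 mm, Ī = 8 873 333 mm⁴.
Top flange (beyond web): 60 × 16, A = 960 mm², y = 212 mm, Ī = 20 480 mm⁴.
Bottom flange (beyond web): 60 × 16, A = 960 mm², y = 8 mm, Ī = 20 480 mm⁴.
By symmetry the centroid is at mid-height, ȳ = 110 mm.
Transfer each piece to the horizontal axis through the centroid using Ī + A·d² with d = y − 110:
  web: d = 0 mm → contributes +8 873 333 mm⁴
  top flange (beyond web): d = 102 mm → contributes +10 008 320 mm⁴
  bottom flange (beyond web): d = -102 mm → contributes +10 008 320 mm⁴
Total I = 28 889 973 mm⁴.
Extreme fibre distance c = 110 mm; S = I/c = 262 636 mm³.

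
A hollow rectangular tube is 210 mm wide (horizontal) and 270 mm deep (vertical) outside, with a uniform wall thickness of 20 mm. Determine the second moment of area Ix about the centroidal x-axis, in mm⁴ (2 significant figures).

Ix ≈ 1.7 × 10⁸ mm⁴

Split into non-overlapping primitives; take the origin at the lower-left of the bounding box.
Outer rectangle: 210 × 270, A = 56 700 mm², y = 135 mm, Ī = 344 452 500 mm⁴.
Inner void (subtracted): 170 × 230, A = 39 100 mm², y = 135 mm, Ī = 172 365 833 mm⁴.
By symmetry the centroid is at mid-height, ȳ = 135 mm.
All pieces are centred on the centroidal x-axis, so I = ΣĪ (holes subtracted) = 172 086 667 mm⁴.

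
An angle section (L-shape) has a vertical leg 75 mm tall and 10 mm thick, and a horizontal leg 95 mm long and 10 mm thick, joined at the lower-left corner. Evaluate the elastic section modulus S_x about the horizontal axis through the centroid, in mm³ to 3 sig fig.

S_x ≈ 1.42 × 10⁴ mm³

Treat the section as a set of non-overlapping primitives; coordinates are from the bounding-box lower-left.
Vertical leg: 10 × 75, A = 750 mm², y = 37.5 mm, Ī = 351 563 mm⁴.
Horizontal leg (remainder): 85 × 10, A = 850 mm², y = 5 mm, Ī = 7083.3 mm⁴.
Centroid: ȳ = ΣA·y / ΣA = 20.234 mm.
Transfer each piece to the horizontal axis through the centroid using Ī + A·d² with d = y − 20.234:
  vertical leg: d = 17.266 mm → contributes +575 139 mm⁴
  horizontal leg (remainder): d = -15.234 mm → contributes +204 357 mm⁴
Total I = 779 495 mm⁴.
Extreme fibre distance c = 54.766 mm; S = I/c = 14 233 mm³.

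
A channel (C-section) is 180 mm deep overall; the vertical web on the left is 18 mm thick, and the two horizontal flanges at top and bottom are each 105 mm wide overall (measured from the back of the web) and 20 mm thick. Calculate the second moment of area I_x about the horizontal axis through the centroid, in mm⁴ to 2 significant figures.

I_x ≈ 3.1 × 10⁷ mm⁴

Break the section into simple shapes (no overlaps), measuring from the bottom-left corner of the bounding box.
Web: 18 × 180, A = 3 240 mm², y = 90 mm, Ī = 8 748 000 mm⁴.
Top flange (beyond web): 87 × 20, A = 1 740 mm², y = 170 mm, Ī = 58 000 mm⁴.
Bottom flange (beyond web): 87 × 20, A = 1 740 mm², y = 10 mm, Ī = 58 000 mm⁴.
By symmetry the centroid is at mid-height, ȳ = 90 mm.
Transfer each piece to the horizontal axis through the centroid using Ī + A·d² with d = y − 90:
  web: d = 0 mm → contributes +8 748 000 mm⁴
  top flange (beyond web): d = 80 mm → contributes +11 194 000 mm⁴
  bottom flange (beyond web): d = -80 mm → contributes +11 194 000 mm⁴
Total I = 31 136 000 mm⁴.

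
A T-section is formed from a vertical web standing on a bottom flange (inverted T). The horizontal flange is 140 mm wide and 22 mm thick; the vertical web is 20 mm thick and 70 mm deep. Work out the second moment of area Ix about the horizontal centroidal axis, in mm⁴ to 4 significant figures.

Ix ≈ 2.733 × 10⁶ mm⁴

Decompose the section into non-overlapping parts with the origin at the bottom-left of its bounding rectangle.
Flange: 140 × 22, A = 3 080 mm², y = 11 mm, Ī = 124 227 mm⁴.
Web: 20 × 70, A = 1 400 mm², y = 57 mm, Ī = 571 667 mm⁴.
Centroid: ȳ = ΣA·y / ΣA = 25.375 mm.
Transfer each piece to the horizontal centroidal axis using Ī + A·d² with d = y − 25.375:
  flange: d = -14.375 mm → contributes +760 680 mm⁴
  web: d = 31.625 mm → contributes +1 971 864 mm⁴
Total I = 2 732 543 mm⁴.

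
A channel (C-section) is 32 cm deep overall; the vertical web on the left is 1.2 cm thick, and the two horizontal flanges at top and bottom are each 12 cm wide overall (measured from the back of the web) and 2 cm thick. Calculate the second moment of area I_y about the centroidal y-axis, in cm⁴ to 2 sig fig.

I_y ≈ 1200 cm⁴

Split into non-overlapping primitives; take the origin at the lower-left of the bounding box.
Web: 1.2 × 32, A = 38.4 cm², x = 0.6 cm, Ī = 4.608 cm⁴.
Top flange (beyond web): 10.8 × 2, A = 21.6 cm², x = 6.6 cm, Ī = 210 cm⁴.
Bottom flange (beyond web): 10.8 × 2, A = 21.6 cm², x = 6.6 cm, Ī = 210 cm⁴.
Centroid: x̄ = ΣA·x / ΣA = 3.776 cm.
Transfer each piece to the centroidal y-axis using Ī + A·d² with d = x − 3.776:
  web: d = -3.176 cm → contributes +392.1 cm⁴
  top flange (beyond web): d = 2.824 cm → contributes +382.2 cm⁴
  bottom flange (beyond web): d = 2.824 cm → contributes +382.2 cm⁴
Total I = 1 156 cm⁴.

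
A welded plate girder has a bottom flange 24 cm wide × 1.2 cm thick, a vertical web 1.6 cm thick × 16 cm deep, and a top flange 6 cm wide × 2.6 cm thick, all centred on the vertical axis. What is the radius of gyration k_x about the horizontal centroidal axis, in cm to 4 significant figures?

Split into non-overlapping primitives; take the origin at the lower-left of the bounding box.
Bottom plate: 24 × 1.2, A = 28.8 cm², y = 0.6 cm, Ī = 3.456 cm⁴.
Web plate: 1.6 × 16, A = 25.6 cm², y = 9.2 cm, Ī = 546.133 cm⁴.
Top plate: 6 × 2.6, A = 15.6 cm², y = 18.5 cm, Ī = 8.788 cm⁴.
Centroid: ȳ = ΣA·y / ΣA = 7.73429 cm.
Transfer each piece to the horizontal centroidal axis using Ī + A·d² with d = y − 7.73429:
  bottom plate: d = -7.13429 cm → contributes +1469.32 cm⁴
  web plate: d = 1.46571 cm → contributes +601.13 cm⁴
  top plate: d = 10.7657 cm → contributes +1816.84 cm⁴
Total I = 3887.29 cm⁴.
Radius of gyration: k = √(I/A) = √(3887.29 / 70) = 7.45202 cm.

k_x ≈ 7.452 cm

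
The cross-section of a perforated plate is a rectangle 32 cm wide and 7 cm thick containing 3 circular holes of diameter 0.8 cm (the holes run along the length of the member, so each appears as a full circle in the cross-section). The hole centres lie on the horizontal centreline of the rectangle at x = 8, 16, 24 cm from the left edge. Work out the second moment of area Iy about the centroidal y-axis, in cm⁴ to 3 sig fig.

Decompose the section into non-overlapping parts with the origin at the bottom-left of its bounding rectangle.
Plate: 32 × 7, A = 224 cm², x = 16 cm, Ī = 19 115 cm⁴.
Hole 1 (subtracted): ⌀0.8, A = 0.50265 cm², x = 8 cm, Ī = 0.020106 cm⁴.
Hole 2 (subtracted): ⌀0.8, A = 0.50265 cm², x = 16 cm, Ī = 0.020106 cm⁴.
Hole 3 (subtracted): ⌀0.8, A = 0.50265 cm², x = 24 cm, Ī = 0.020106 cm⁴.
By symmetry the centroid is at mid-width, x̄ = 16 cm.
Transfer each piece to the centroidal y-axis using Ī + A·d² with d = x − 16:
  plate: d = 0 cm → contributes +19 115 cm⁴
  hole 1: d = -8 cm → contributes −32.19 cm⁴
  hole 2: d = 0 cm → contributes −0.020106 cm⁴
  hole 3: d = 8 cm → contributes −32.19 cm⁴
Total I = 19 050 cm⁴.

Iy ≈ 1.91 × 10⁴ cm⁴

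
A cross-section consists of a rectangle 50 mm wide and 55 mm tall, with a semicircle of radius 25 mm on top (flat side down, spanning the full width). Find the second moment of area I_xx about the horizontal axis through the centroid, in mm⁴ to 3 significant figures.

Treat the section as a set of non-overlapping primitives; coordinates are from the bounding-box lower-left.
Rectangular body: 50 × 55, A = 2 750 mm², y = 27.5 mm, Ī = 693 229 mm⁴.
Semicircular cap: semicircle r = 25, A = 981.75 mm², y = 65.61 mm, Ī = 42 874 mm⁴.
Centroid: ȳ = ΣA·y / ΣA = 37.526 mm.
Transfer each piece to the horizontal axis through the centroid using Ī + A·d² with d = y − 37.526:
  rectangular body: d = -10.026 mm → contributes +969 664 mm⁴
  semicircular cap: d = 28.084 mm → contributes +817 204 mm⁴
Total I = 1 786 868 mm⁴.

I_xx ≈ 1.79 × 10⁶ mm⁴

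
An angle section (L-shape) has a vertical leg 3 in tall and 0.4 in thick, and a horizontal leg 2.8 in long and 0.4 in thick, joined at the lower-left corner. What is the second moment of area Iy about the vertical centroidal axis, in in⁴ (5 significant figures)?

Iy ≈ 1.5221 in⁴

Break the section into simple shapes (no overlaps), measuring from the bottom-left corner of the bounding box.
Vertical leg: 0.4 × 3, A = 1.2 in², x = 0.2 in, Ī = 0.016 in⁴.
Horizontal leg (remainder): 2.4 × 0.4, A = 0.96 in², x = 1.6 in, Ī = 0.4608 in⁴.
Centroid: x̄ = ΣA·x / ΣA = 0.8222222 in.
Transfer each piece to the vertical centroidal axis using Ī + A·d² with d = x − 0.8222222:
  vertical leg: d = -0.6222222 in → contributes +0.4805926 in⁴
  horizontal leg (remainder): d = 0.7777778 in → contributes +1.041541 in⁴
Total I = 1.522133 in⁴.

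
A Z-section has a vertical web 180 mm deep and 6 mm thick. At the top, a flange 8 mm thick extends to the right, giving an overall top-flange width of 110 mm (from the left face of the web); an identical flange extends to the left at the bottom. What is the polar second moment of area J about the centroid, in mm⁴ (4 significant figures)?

Split into non-overlapping primitives; take the origin at the lower-left of the bounding box.
Web: 6 × 180, A = 1 080 mm², y = 90 mm, Ī = 2 916 000 mm⁴.
Top flange (beyond web): 104 × 8, A = 832 mm², y = 176 mm, Ī = 4437.33 mm⁴.
Bottom flange (beyond web): 104 × 8, A = 832 mm², y = 4 mm, Ī = 4437.33 mm⁴.
Centroid: ȳ = ΣA·y / ΣA = 90 mm.
Transfer each piece to the centroidal x-axis using Ī + A·d² with d = y − 90:
  web: d = 0 mm → contributes +2 916 000 mm⁴
  top flange (beyond web): d = 86 mm → contributes +6 157 909 mm⁴
  bottom flange (beyond web): d = -86 mm → contributes +6 157 909 mm⁴
Total I = 15 231 819 mm⁴.
For the y-axis: x̄ = 107 mm.
Repeating about the centroidal y-axis gives I_y = 6 536 659 mm⁴.
Polar second moment: J = I_x + I_y = 21 768 477 mm⁴.

J ≈ 2.177 × 10⁷ mm⁴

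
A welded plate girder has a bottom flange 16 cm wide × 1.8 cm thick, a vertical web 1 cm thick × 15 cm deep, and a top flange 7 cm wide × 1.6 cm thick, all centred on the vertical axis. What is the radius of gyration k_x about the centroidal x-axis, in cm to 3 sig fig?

k_x ≈ 7.00 cm

Treat the section as a set of non-overlapping primitives; coordinates are from the bounding-box lower-left.
Bottom plate: 16 × 1.8, A = 28.8 cm², y = 0.9 cm, Ī = 7.776 cm⁴.
Web plate: 1 × 15, A = 15 cm², y = 9.3 cm, Ī = 281.25 cm⁴.
Top plate: 7 × 1.6, A = 11.2 cm², y = 17.6 cm, Ī = 2.3893 cm⁴.
Centroid: ȳ = ΣA·y / ΣA = 6.5916 cm.
Transfer each piece to the centroidal x-axis using Ī + A·d² with d = y − 6.5916:
  bottom plate: d = -5.6916 cm → contributes +940.74 cm⁴
  web plate: d = 2.7084 cm → contributes +391.28 cm⁴
  top plate: d = 11.008 cm → contributes +1359.7 cm⁴
Total I = 2691.7 cm⁴.
Radius of gyration: k = √(I/A) = √(2691.7 / 55) = 6.9957 cm.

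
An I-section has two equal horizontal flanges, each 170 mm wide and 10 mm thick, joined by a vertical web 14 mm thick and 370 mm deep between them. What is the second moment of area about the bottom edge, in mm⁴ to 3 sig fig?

Split into non-overlapping primitives; take the origin at the lower-left of the bounding box.
Bottom flange: 170 × 10, A = 1 700 mm², y = 5 mm, Ī = 14 167 mm⁴.
Web: 14 × 370, A = 5 180 mm², y = 195 mm, Ī = 59 095 167 mm⁴.
Top flange: 170 × 10, A = 1 700 mm², y = 385 mm, Ī = 14 167 mm⁴.
Transfer each piece to the base of the section using Ī + A·d² with d = y − 0:
  bottom flange: d = 5 mm → contributes +56 667 mm⁴
  web: d = 195 mm → contributes +256 064 667 mm⁴
  top flange: d = 385 mm → contributes +251 996 667 mm⁴
Total I = 508 118 000 mm⁴.

I_base ≈ 5.08 × 10⁸ mm⁴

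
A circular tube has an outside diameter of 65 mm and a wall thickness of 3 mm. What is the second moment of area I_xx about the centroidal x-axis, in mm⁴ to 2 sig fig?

I_xx ≈ 2.8 × 10⁵ mm⁴

Break the section into simple shapes (no overlaps), measuring from the bottom-left corner of the bounding box.
Outer circle: ⌀65, A = 3 318 mm², y = 32.5 mm, Ī = 876 241 mm⁴.
Bore (subtracted): ⌀59, A = 2 734 mm², y = 32.5 mm, Ī = 594 810 mm⁴.
By symmetry the centroid is at mid-height, ȳ = 32.5 mm.
All pieces are centred on the centroidal x-axis, so I = ΣĪ (holes subtracted) = 281 431 mm⁴.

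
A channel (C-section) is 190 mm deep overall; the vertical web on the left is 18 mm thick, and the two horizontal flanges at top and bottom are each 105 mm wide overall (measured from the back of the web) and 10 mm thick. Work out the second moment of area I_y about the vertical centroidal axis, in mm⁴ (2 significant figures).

Decompose the section into non-overlapping parts with the origin at the bottom-left of its bounding rectangle.
Web: 18 × 190, A = 3 420 mm², x = 9 mm, Ī = 92 340 mm⁴.
Top flange (beyond web): 87 × 10, A = 870 mm², x = 61.5 mm, Ī = 548 753 mm⁴.
Bottom flange (beyond web): 87 × 10, A = 870 mm², x = 61.5 mm, Ī = 548 753 mm⁴.
Centroid: x̄ = ΣA·x / ΣA = 26.7 mm.
Transfer each piece to the vertical centroidal axis using Ī + A·d² with d = x − 26.7:
  web: d = -17.7 mm → contributes +1 164 214 mm⁴
  top flange (beyond web): d = 34.8 mm → contributes +1 602 146 mm⁴
  bottom flange (beyond web): d = 34.8 mm → contributes +1 602 146 mm⁴
Total I = 4 368 506 mm⁴.

I_y ≈ 4.4 × 10⁶ mm⁴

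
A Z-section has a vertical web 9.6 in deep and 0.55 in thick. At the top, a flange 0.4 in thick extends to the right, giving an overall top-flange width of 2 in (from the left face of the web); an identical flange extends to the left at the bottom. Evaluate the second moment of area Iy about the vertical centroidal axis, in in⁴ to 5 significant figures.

Iy ≈ 1.4963 in⁴

Treat the section as a set of non-overlapping primitives; coordinates are from the bounding-box lower-left.
Web: 0.55 × 9.6, A = 5.28 in², x = 1.725 in, Ī = 0.1331 in⁴.
Top flange (beyond web): 1.45 × 0.4, A = 0.58 in², x = 2.725 in, Ī = 0.1016208 in⁴.
Bottom flange (beyond web): 1.45 × 0.4, A = 0.58 in², x = 0.725 in, Ī = 0.1016208 in⁴.
Centroid: x̄ = ΣA·x / ΣA = 1.725 in.
Transfer each piece to the vertical centroidal axis using Ī + A·d² with d = x − 1.725:
  web: d = 0 in → contributes +0.1331 in⁴
  top flange (beyond web): d = 1 in → contributes +0.6816208 in⁴
  bottom flange (beyond web): d = -1 in → contributes +0.6816208 in⁴
Total I = 1.496342 in⁴.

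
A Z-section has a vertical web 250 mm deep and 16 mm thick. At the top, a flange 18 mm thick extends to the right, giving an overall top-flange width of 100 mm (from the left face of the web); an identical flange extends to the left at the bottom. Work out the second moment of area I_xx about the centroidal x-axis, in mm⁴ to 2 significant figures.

I_xx ≈ 6.2 × 10⁷ mm⁴

Decompose the section into non-overlapping parts with the origin at the bottom-left of its bounding rectangle.
Web: 16 × 250, A = 4 000 mm², y = 125 mm, Ī = 20 833 333 mm⁴.
Top flange (beyond web): 84 × 18, A = 1 512 mm², y = 241 mm, Ī = 40 824 mm⁴.
Bottom flange (beyond web): 84 × 18, A = 1 512 mm², y = 9 mm, Ī = 40 824 mm⁴.
Centroid: ȳ = ΣA·y / ΣA = 125 mm.
Transfer each piece to the centroidal x-axis using Ī + A·d² with d = y − 125:
  web: d = 0 mm → contributes +20 833 333 mm⁴
  top flange (beyond web): d = 116 mm → contributes +20 386 296 mm⁴
  bottom flange (beyond web): d = -116 mm → contributes +20 386 296 mm⁴
Total I = 61 605 925 mm⁴.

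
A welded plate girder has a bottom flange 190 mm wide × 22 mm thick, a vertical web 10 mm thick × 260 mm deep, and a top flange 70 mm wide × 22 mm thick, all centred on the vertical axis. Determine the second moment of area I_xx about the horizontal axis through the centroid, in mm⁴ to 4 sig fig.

I_xx ≈ 1.119 × 10⁸ mm⁴

Split into non-overlapping primitives; take the origin at the lower-left of the bounding box.
Bottom plate: 190 × 22, A = 4 180 mm², y = 11 mm, Ī = 168 593 mm⁴.
Web plate: 10 × 260, A = 2 600 mm², y = 152 mm, Ī = 14 646 667 mm⁴.
Top plate: 70 × 22, A = 1 540 mm², y = 293 mm, Ī = 62113.3 mm⁴.
Centroid: ȳ = ΣA·y / ΣA = 107.26 mm.
Transfer each piece to the horizontal axis through the centroid using Ī + A·d² with d = y − 107.26:
  bottom plate: d = -96.2596 mm → contributes +38 900 112 mm⁴
  web plate: d = 44.7404 mm → contributes +19 851 092 mm⁴
  top plate: d = 185.74 mm → contributes +53 191 329 mm⁴
Total I = 111 942 533 mm⁴.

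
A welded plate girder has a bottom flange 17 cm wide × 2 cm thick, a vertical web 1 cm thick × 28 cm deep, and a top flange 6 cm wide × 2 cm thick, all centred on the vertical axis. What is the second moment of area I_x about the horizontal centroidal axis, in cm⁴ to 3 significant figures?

I_x ≈ 1.07 × 10⁴ cm⁴

Break the section into simple shapes (no overlaps), measuring from the bottom-left corner of the bounding box.
Bottom plate: 17 × 2, A = 34 cm², y = 1 cm, Ī = 11.333 cm⁴.
Web plate: 1 × 28, A = 28 cm², y = 16 cm, Ī = 1829.3 cm⁴.
Top plate: 6 × 2, A = 12 cm², y = 31 cm, Ī = 4 cm⁴.
Centroid: ȳ = ΣA·y / ΣA = 11.541 cm.
Transfer each piece to the horizontal centroidal axis using Ī + A·d² with d = y − 11.541:
  bottom plate: d = -10.541 cm → contributes +3788.8 cm⁴
  web plate: d = 4.4595 cm → contributes +2386.2 cm⁴
  top plate: d = 19.459 cm → contributes +4 548 cm⁴
Total I = 10 723 cm⁴.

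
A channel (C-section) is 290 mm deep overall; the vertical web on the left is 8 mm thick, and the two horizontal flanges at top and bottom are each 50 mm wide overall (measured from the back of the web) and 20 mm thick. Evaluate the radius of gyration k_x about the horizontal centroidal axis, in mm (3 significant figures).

Break the section into simple shapes (no overlaps), measuring from the bottom-left corner of the bounding box.
Web: 8 × 290, A = 2 320 mm², y = 145 mm, Ī = 16 259 333 mm⁴.
Top flange (beyond web): 42 × 20, A = 840 mm², y = 280 mm, Ī = 28 000 mm⁴.
Bottom flange (beyond web): 42 × 20, A = 840 mm², y = 10 mm, Ī = 28 000 mm⁴.
By symmetry the centroid is at mid-height, ȳ = 145 mm.
Transfer each piece to the horizontal centroidal axis using Ī + A·d² with d = y − 145:
  web: d = 0 mm → contributes +16 259 333 mm⁴
  top flange (beyond web): d = 135 mm → contributes +15 337 000 mm⁴
  bottom flange (beyond web): d = -135 mm → contributes +15 337 000 mm⁴
Total I = 46 933 333 mm⁴.
Radius of gyration: k = √(I/A) = √(46 933 333 / 4 000) = 108.32 mm.

k_x ≈ 108 mm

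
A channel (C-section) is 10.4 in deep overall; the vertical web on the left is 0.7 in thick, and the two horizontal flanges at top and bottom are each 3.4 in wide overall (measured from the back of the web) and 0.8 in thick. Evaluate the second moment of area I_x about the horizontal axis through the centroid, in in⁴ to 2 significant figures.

Break the section into simple shapes (no overlaps), measuring from the bottom-left corner of the bounding box.
Web: 0.7 × 10.4, A = 7.28 in², y = 5.2 in, Ī = 65.62 in⁴.
Top flange (beyond web): 2.7 × 0.8, A = 2.16 in², y = 10 in, Ī = 0.1152 in⁴.
Bottom flange (beyond web): 2.7 × 0.8, A = 2.16 in², y = 0.4 in, Ī = 0.1152 in⁴.
By symmetry the centroid is at mid-height, ȳ = 5.2 in.
Transfer each piece to the horizontal axis through the centroid using Ī + A·d² with d = y − 5.2:
  web: d = 0 in → contributes +65.62 in⁴
  top flange (beyond web): d = 4.8 in → contributes +49.88 in⁴
  bottom flange (beyond web): d = -4.8 in → contributes +49.88 in⁴
Total I = 165.4 in⁴.

I_x ≈ 170 in⁴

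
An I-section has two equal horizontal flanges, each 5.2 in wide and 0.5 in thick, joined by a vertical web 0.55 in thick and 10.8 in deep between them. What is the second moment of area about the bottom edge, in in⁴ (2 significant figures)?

I_base ≈ 610 in⁴

Treat the section as a set of non-overlapping primitives; coordinates are from the bounding-box lower-left.
Bottom flange: 5.2 × 0.5, A = 2.6 in², y = 0.25 in, Ī = 0.05417 in⁴.
Web: 0.55 × 10.8, A = 5.94 in², y = 5.9 in, Ī = 57.74 in⁴.
Top flange: 5.2 × 0.5, A = 2.6 in², y = 11.55 in, Ī = 0.05417 in⁴.
Transfer each piece to the bottom edge using Ī + A·d² with d = y − 0:
  bottom flange: d = 0.25 in → contributes +0.2167 in⁴
  web: d = 5.9 in → contributes +264.5 in⁴
  top flange: d = 11.55 in → contributes +346.9 in⁴
Total I = 611.6 in⁴.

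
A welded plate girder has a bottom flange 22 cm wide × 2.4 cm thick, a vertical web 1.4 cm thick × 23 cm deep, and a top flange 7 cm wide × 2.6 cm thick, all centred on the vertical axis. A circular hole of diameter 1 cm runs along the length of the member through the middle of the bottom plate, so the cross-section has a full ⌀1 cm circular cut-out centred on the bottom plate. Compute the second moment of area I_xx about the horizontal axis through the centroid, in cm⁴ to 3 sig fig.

Break the section into simple shapes (no overlaps), measuring from the bottom-left corner of the bounding box.
Bottom plate: 22 × 2.4, A = 52.8 cm², y = 1.2 cm, Ī = 25.344 cm⁴.
Web plate: 1.4 × 23, A = 32.2 cm², y = 13.9 cm, Ī = 1419.5 cm⁴.
Top plate: 7 × 2.6, A = 18.2 cm², y = 26.7 cm, Ī = 10.253 cm⁴.
Hole (subtracted): ⌀1, A = 0.7854 cm², y = 1.2 cm, Ī = 0.049087 cm⁴.
Centroid: ȳ = ΣA·y / ΣA = 9.7246 cm.
Transfer each piece to the horizontal axis through the centroid using Ī + A·d² with d = y − 9.7246:
  bottom plate: d = -8.5246 cm → contributes +3862.2 cm⁴
  web plate: d = 4.1754 cm → contributes +1980.9 cm⁴
  top plate: d = 16.975 cm → contributes +5254.9 cm⁴
  hole: d = -8.5246 cm → contributes −57.123 cm⁴
Total I = 11 041 cm⁴.

I_xx ≈ 1.10 × 10⁴ cm⁴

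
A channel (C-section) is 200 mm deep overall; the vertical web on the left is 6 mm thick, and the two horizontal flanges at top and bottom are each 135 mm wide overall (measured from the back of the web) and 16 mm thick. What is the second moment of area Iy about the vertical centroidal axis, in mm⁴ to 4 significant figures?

Decompose the section into non-overlapping parts with the origin at the bottom-left of its bounding rectangle.
Web: 6 × 200, A = 1 200 mm², x = 3 mm, Ī = 3 600 mm⁴.
Top flange (beyond web): 129 × 16, A = 2 064 mm², x = 70.5 mm, Ī = 2 862 252 mm⁴.
Bottom flange (beyond web): 129 × 16, A = 2 064 mm², x = 70.5 mm, Ī = 2 862 252 mm⁴.
Centroid: x̄ = ΣA·x / ΣA = 55.2973 mm.
Transfer each piece to the vertical centroidal axis using Ī + A·d² with d = x − 55.2973:
  web: d = -52.2973 mm → contributes +3 285 609 mm⁴
  top flange (beyond web): d = 15.2027 mm → contributes +3 339 288 mm⁴
  bottom flange (beyond web): d = 15.2027 mm → contributes +3 339 288 mm⁴
Total I = 9 964 185 mm⁴.

Iy ≈ 9.964 × 10⁶ mm⁴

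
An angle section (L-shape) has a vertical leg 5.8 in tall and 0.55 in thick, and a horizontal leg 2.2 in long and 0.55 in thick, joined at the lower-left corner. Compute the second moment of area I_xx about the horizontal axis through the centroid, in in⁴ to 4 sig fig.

Break the section into simple shapes (no overlaps), measuring from the bottom-left corner of the bounding box.
Vertical leg: 0.55 × 5.8, A = 3.19 in², y = 2.9 in, Ī = 8.94263 in⁴.
Horizontal leg (remainder): 1.65 × 0.55, A = 0.9075 in², y = 0.275 in, Ī = 0.0228766 in⁴.
Centroid: ȳ = ΣA·y / ΣA = 2.31862 in.
Transfer each piece to the horizontal axis through the centroid using Ī + A·d² with d = y − 2.31862:
  vertical leg: d = 0.581376 in → contributes +10.0208 in⁴
  horizontal leg (remainder): d = -2.04362 in → contributes +3.81296 in⁴
Total I = 13.8338 in⁴.

I_xx ≈ 13.83 in⁴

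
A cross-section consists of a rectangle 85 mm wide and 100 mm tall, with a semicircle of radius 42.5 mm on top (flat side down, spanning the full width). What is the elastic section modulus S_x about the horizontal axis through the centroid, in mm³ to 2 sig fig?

S_x ≈ 2.3 × 10⁵ mm³

Split into non-overlapping primitives; take the origin at the lower-left of the bounding box.
Rectangular body: 85 × 100, A = 8 500 mm², y = 50 mm, Ī = 7 083 333 mm⁴.
Semicircular cap: semicircle r = 42.5, A = 2 837 mm², y = 118 mm, Ī = 358 086 mm⁴.
Centroid: ȳ = ΣA·y / ΣA = 67.03 mm.
Transfer each piece to the horizontal axis through the centroid using Ī + A·d² with d = y − 67.03:
  rectangular body: d = -17.03 mm → contributes +9 547 649 mm⁴
  semicircular cap: d = 51.01 mm → contributes +7 740 826 mm⁴
Total I = 17 288 475 mm⁴.
Extreme fibre distance c = 75.47 mm; S = I/c = 229 068 mm³.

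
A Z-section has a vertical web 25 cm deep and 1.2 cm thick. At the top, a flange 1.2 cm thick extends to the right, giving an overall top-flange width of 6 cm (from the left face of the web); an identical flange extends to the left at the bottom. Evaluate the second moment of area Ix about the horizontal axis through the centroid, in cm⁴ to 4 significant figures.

Split into non-overlapping primitives; take the origin at the lower-left of the bounding box.
Web: 1.2 × 25, A = 30 cm², y = 12.5 cm, Ī = 1562.5 cm⁴.
Top flange (beyond web): 4.8 × 1.2, A = 5.76 cm², y = 24.4 cm, Ī = 0.6912 cm⁴.
Bottom flange (beyond web): 4.8 × 1.2, A = 5.76 cm², y = 0.6 cm, Ī = 0.6912 cm⁴.
Centroid: ȳ = ΣA·y / ΣA = 12.5 cm.
Transfer each piece to the horizontal axis through the centroid using Ī + A·d² with d = y − 12.5:
  web: d = 0 cm → contributes +1562.5 cm⁴
  top flange (beyond web): d = 11.9 cm → contributes +816.365 cm⁴
  bottom flange (beyond web): d = -11.9 cm → contributes +816.365 cm⁴
Total I = 3195.23 cm⁴.

Ix ≈ 3195 cm⁴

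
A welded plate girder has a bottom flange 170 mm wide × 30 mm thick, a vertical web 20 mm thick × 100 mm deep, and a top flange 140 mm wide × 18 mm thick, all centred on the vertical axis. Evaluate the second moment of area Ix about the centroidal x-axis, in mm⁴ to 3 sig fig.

Ix ≈ 2.90 × 10⁷ mm⁴

Break the section into simple shapes (no overlaps), measuring from the bottom-left corner of the bounding box.
Bottom plate: 170 × 30, A = 5 100 mm², y = 15 mm, Ī = 382 500 mm⁴.
Web plate: 20 × 100, A = 2 000 mm², y = 80 mm, Ī = 1 666 667 mm⁴.
Top plate: 140 × 18, A = 2 520 mm², y = 139 mm, Ī = 68 040 mm⁴.
Centroid: ȳ = ΣA·y / ΣA = 60.996 mm.
Transfer each piece to the centroidal x-axis using Ī + A·d² with d = y − 60.996:
  bottom plate: d = -45.996 mm → contributes +11 172 149 mm⁴
  web plate: d = 19.004 mm → contributes +2 388 983 mm⁴
  top plate: d = 78.004 mm → contributes +15 401 355 mm⁴
Total I = 28 962 487 mm⁴.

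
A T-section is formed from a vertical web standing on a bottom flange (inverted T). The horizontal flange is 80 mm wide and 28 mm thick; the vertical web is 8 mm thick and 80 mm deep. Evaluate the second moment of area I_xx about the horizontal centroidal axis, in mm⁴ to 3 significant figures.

Treat the section as a set of non-overlapping primitives; coordinates are from the bounding-box lower-left.
Flange: 80 × 28, A = 2 240 mm², y = 14 mm, Ī = 146 347 mm⁴.
Web: 8 × 80, A = 640 mm², y = 68 mm, Ī = 341 333 mm⁴.
Centroid: ȳ = ΣA·y / ΣA = 26 mm.
Transfer each piece to the horizontal centroidal axis using Ī + A·d² with d = y − 26:
  flange: d = -12 mm → contributes +468 907 mm⁴
  web: d = 42 mm → contributes +1 470 293 mm⁴
Total I = 1 939 200 mm⁴.

I_xx ≈ 1.94 × 10⁶ mm⁴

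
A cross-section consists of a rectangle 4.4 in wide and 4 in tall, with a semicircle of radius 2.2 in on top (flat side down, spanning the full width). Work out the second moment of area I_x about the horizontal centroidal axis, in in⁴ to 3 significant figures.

I_x ≈ 71.7 in⁴

Break the section into simple shapes (no overlaps), measuring from the bottom-left corner of the bounding box.
Rectangular body: 4.4 × 4, A = 17.6 in², y = 2 in, Ī = 23.467 in⁴.
Semicircular cap: semicircle r = 2.2, A = 7.6027 in², y = 4.9337 in, Ī = 2.5711 in⁴.
Centroid: ȳ = ΣA·y / ΣA = 2.885 in.
Transfer each piece to the horizontal centroidal axis using Ī + A·d² with d = y − 2.885:
  rectangular body: d = -0.88499 in → contributes +37.251 in⁴
  semicircular cap: d = 2.0487 in → contributes +34.482 in⁴
Total I = 71.732 in⁴.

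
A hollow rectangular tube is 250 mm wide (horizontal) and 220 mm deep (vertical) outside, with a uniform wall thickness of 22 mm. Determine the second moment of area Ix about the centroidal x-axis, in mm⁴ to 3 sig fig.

Ix ≈ 1.28 × 10⁸ mm⁴

Decompose the section into non-overlapping parts with the origin at the bottom-left of its bounding rectangle.
Outer rectangle: 250 × 220, A = 55 000 mm², y = 110 mm, Ī = 221 833 333 mm⁴.
Inner void (subtracted): 206 × 176, A = 36 256 mm², y = 110 mm, Ī = 93 588 821 mm⁴.
By symmetry the centroid is at mid-height, ȳ = 110 mm.
All pieces are centred on the centroidal x-axis, so I = ΣĪ (holes subtracted) = 128 244 512 mm⁴.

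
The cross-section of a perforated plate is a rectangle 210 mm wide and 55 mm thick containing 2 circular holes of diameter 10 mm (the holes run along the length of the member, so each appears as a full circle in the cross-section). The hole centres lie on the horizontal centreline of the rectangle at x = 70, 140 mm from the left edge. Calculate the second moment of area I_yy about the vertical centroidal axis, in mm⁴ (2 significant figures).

I_yy ≈ 4.2 × 10⁷ mm⁴

Split into non-overlapping primitives; take the origin at the lower-left of the bounding box.
Plate: 210 × 55, A = 11 550 mm², x = 105 mm, Ī = 42 446 250 mm⁴.
Hole 1 (subtracted): ⌀10, A = 78.54 mm², x = 70 mm, Ī = 490.9 mm⁴.
Hole 2 (subtracted): ⌀10, A = 78.54 mm², x = 140 mm, Ī = 490.9 mm⁴.
By symmetry the centroid is at mid-width, x̄ = 105 mm.
Transfer each piece to the vertical centroidal axis using Ī + A·d² with d = x − 105:
  plate: d = 0 mm → contributes +42 446 250 mm⁴
  hole 1: d = -35 mm → contributes −96 702 mm⁴
  hole 2: d = 35 mm → contributes −96 702 mm⁴
Total I = 42 252 846 mm⁴.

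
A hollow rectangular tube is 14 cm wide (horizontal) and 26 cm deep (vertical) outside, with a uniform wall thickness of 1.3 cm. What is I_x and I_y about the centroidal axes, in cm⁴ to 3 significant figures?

I_x ≈ 8330 cm⁴, I_y ≈ 3060 cm⁴

Treat the section as a set of non-overlapping primitives; coordinates are from the bounding-box lower-left.
Outer rectangle: 14 × 26, A = 364 cm², y = 13 cm, Ī = 20 505 cm⁴.
Inner void (subtracted): 11.4 × 23.4, A = 266.76 cm², y = 13 cm, Ī = 12 172 cm⁴.
By symmetry the centroid is at mid-height, ȳ = 13 cm.
All pieces are centred on the centroidal x-axis, so I = ΣĪ (holes subtracted) = 8333.1 cm⁴.
Repeating about the centroidal y-axis gives I_y = 3056.3 cm⁴.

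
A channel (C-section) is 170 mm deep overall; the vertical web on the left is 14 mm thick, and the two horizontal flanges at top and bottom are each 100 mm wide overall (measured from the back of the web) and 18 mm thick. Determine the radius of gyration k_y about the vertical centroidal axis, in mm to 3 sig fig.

k_y ≈ 31.1 mm

Treat the section as a set of non-overlapping primitives; coordinates are from the bounding-box lower-left.
Web: 14 × 170, A = 2 380 mm², x = 7 mm, Ī = 38 873 mm⁴.
Top flange (beyond web): 86 × 18, A = 1 548 mm², x = 57 mm, Ī = 954 084 mm⁴.
Bottom flange (beyond web): 86 × 18, A = 1 548 mm², x = 57 mm, Ī = 954 084 mm⁴.
Centroid: x̄ = ΣA·x / ΣA = 35.269 mm.
Transfer each piece to the vertical centroidal axis using Ī + A·d² with d = x − 35.269:
  web: d = -28.269 mm → contributes +1 940 792 mm⁴
  top flange (beyond web): d = 21.731 mm → contributes +1 685 119 mm⁴
  bottom flange (beyond web): d = 21.731 mm → contributes +1 685 119 mm⁴
Total I = 5 311 030 mm⁴.
Radius of gyration: k = √(I/A) = √(5 311 030 / 5 476) = 31.143 mm.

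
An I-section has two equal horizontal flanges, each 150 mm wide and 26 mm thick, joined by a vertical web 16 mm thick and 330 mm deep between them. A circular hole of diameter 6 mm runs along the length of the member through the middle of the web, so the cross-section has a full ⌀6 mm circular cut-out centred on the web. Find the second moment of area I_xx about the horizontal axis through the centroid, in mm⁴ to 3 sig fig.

Break the section into simple shapes (no overlaps), measuring from the bottom-left corner of the bounding box.
Bottom flange: 150 × 26, A = 3 900 mm², y = 13 mm, Ī = 219 700 mm⁴.
Web: 16 × 330, A = 5 280 mm², y = 191 mm, Ī = 47 916 000 mm⁴.
Top flange: 150 × 26, A = 3 900 mm², y = 369 mm, Ī = 219 700 mm⁴.
Hole (subtracted): ⌀6, A = 28.274 mm², y = 191 mm, Ī = 63.617 mm⁴.
By symmetry the centroid is at mid-height, ȳ = 191 mm.
Transfer each piece to the horizontal axis through the centroid using Ī + A·d² with d = y − 191:
  bottom flange: d = -178 mm → contributes +123 787 300 mm⁴
  web: d = 0 mm → contributes +47 916 000 mm⁴
  top flange: d = 178 mm → contributes +123 787 300 mm⁴
  hole: d = 0 mm → contributes −63.617 mm⁴
Total I = 295 490 536 mm⁴.

I_xx ≈ 2.95 × 10⁸ mm⁴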